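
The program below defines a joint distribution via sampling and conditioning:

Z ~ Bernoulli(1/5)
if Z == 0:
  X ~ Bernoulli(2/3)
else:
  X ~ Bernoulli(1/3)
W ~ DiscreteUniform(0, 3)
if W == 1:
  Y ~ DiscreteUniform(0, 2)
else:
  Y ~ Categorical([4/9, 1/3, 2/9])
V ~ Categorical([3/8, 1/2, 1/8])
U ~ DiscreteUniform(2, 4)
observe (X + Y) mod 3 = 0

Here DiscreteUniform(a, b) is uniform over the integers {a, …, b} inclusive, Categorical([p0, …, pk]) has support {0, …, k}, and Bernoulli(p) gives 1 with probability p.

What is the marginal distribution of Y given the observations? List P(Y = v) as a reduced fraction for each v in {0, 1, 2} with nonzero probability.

P(Y=0) = 10/19, P(Y=2) = 9/19

Enumerate traces; 144 have nonzero weight after conditioning:
  (Z=0, X=0, W=0, Y=0, V=0, U=2) weight 1/270
  (Z=0, X=0, W=0, Y=0, V=0, U=3) weight 1/270
  (Z=0, X=0, W=0, Y=0, V=0, U=4) weight 1/270
  (Z=0, X=0, W=0, Y=0, V=1, U=2) weight 2/405
  (Z=0, X=0, W=0, Y=0, V=1, U=3) weight 2/405
  (Z=0, X=0, W=0, Y=0, V=1, U=4) weight 2/405
  (Z=0, X=0, W=0, Y=0, V=2, U=2) weight 1/810
  (Z=0, X=0, W=0, Y=0, V=2, U=3) weight 1/810
  (Z=0, X=1, W=0, Y=2, V=0, U=2) weight 1/270
  … 135 more
Group by Y:
  weight(Y=0) = 1/6
  weight(Y=2) = 3/20
Total weight = 1/6 + 3/20 = 19/60
P(Y=0 | obs) = 1/6 / 19/60 = 10/19
P(Y=2 | obs) = 3/20 / 19/60 = 9/19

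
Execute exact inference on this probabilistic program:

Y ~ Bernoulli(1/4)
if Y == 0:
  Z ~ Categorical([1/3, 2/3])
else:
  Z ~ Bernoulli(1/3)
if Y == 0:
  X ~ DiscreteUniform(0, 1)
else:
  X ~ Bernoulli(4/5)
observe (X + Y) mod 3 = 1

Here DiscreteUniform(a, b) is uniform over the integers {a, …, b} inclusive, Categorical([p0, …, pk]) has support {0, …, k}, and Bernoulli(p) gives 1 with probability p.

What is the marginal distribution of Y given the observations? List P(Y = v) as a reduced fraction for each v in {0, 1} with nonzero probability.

Enumerate traces; 4 have nonzero weight after conditioning:
  (Y=0, Z=0, X=1) weight 1/8
  (Y=0, Z=1, X=1) weight 1/4
  (Y=1, Z=0, X=0) weight 1/30
  (Y=1, Z=1, X=0) weight 1/60
Group by Y:
  weight(Y=0) = 3/8
  weight(Y=1) = 1/20
Total weight = 3/8 + 1/20 = 17/40
P(Y=0 | obs) = 3/8 / 17/40 = 15/17
P(Y=1 | obs) = 1/20 / 17/40 = 2/17

P(Y=0) = 15/17, P(Y=1) = 2/17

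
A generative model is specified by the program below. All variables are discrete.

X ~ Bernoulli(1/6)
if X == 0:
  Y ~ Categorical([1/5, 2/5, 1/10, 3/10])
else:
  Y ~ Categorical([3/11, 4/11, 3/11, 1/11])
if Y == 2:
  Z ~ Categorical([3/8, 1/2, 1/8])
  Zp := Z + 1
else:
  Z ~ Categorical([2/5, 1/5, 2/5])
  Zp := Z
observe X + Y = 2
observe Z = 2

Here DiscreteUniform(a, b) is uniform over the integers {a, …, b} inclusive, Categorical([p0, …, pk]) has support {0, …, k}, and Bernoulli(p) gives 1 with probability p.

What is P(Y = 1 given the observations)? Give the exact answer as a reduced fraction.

Enumerate traces; 2 have nonzero weight after conditioning:
  (X=0, Y=2, Z=2) weight 1/96
  (X=1, Y=1, Z=2) weight 4/165
Group by Y:
  weight(Y=1) = 4/165
  weight(Y=2) = 1/96
Total weight = 4/165 + 1/96 = 61/1760
P(Y=1 | obs) = 4/165 / 61/1760 = 128/183
P(Y=2 | obs) = 1/96 / 61/1760 = 55/183

P(Y = 1 | obs) = 128/183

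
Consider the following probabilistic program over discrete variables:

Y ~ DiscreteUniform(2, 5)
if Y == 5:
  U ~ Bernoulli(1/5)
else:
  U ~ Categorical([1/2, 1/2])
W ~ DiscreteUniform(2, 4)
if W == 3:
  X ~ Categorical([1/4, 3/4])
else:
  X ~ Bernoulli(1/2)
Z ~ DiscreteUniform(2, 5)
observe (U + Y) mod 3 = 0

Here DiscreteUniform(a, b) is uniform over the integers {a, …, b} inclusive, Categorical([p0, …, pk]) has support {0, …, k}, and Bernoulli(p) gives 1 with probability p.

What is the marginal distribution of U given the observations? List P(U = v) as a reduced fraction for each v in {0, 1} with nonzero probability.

P(U=0) = 5/12, P(U=1) = 7/12

Enumerate traces; 72 have nonzero weight after conditioning:
  (Y=2, U=1, W=2, X=0, Z=2) weight 1/192
  (Y=2, U=1, W=2, X=0, Z=3) weight 1/192
  (Y=2, U=1, W=2, X=0, Z=4) weight 1/192
  (Y=2, U=1, W=2, X=0, Z=5) weight 1/192
  (Y=2, U=1, W=2, X=1, Z=2) weight 1/192
  (Y=2, U=1, W=2, X=1, Z=3) weight 1/192
  (Y=2, U=1, W=2, X=1, Z=4) weight 1/192
  (Y=2, U=1, W=2, X=1, Z=5) weight 1/192
  (Y=3, U=0, W=2, X=0, Z=2) weight 1/192
  … 63 more
Group by U:
  weight(U=0) = 1/8
  weight(U=1) = 7/40
Total weight = 1/8 + 7/40 = 3/10
P(U=0 | obs) = 1/8 / 3/10 = 5/12
P(U=1 | obs) = 7/40 / 3/10 = 7/12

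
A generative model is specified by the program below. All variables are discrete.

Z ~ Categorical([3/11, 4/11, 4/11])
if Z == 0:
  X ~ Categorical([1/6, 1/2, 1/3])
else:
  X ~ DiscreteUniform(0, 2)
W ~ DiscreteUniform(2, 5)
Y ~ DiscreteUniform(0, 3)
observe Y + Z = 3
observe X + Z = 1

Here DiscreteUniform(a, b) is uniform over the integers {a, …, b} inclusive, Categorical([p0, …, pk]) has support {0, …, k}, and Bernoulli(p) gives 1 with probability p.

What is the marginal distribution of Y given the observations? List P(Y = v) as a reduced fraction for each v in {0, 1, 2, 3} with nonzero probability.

Enumerate traces; 8 have nonzero weight after conditioning:
  (Z=0, X=1, W=2, Y=3) weight 3/352
  (Z=0, X=1, W=3, Y=3) weight 3/352
  (Z=0, X=1, W=4, Y=3) weight 3/352
  (Z=0, X=1, W=5, Y=3) weight 3/352
  (Z=1, X=0, W=2, Y=2) weight 1/132
  (Z=1, X=0, W=3, Y=2) weight 1/132
  (Z=1, X=0, W=4, Y=2) weight 1/132
  (Z=1, X=0, W=5, Y=2) weight 1/132
Group by Y:
  weight(Y=2) = 1/33
  weight(Y=3) = 3/88
Total weight = 1/33 + 3/88 = 17/264
P(Y=2 | obs) = 1/33 / 17/264 = 8/17
P(Y=3 | obs) = 3/88 / 17/264 = 9/17

P(Y=2) = 8/17, P(Y=3) = 9/17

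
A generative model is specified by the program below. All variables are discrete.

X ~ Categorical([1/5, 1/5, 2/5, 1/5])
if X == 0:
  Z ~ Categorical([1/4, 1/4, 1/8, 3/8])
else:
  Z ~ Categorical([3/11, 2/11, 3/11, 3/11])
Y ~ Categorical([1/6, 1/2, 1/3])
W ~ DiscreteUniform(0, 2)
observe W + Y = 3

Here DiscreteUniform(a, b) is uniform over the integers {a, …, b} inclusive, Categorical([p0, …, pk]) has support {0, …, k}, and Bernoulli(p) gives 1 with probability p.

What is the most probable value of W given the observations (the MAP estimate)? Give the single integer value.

argmax_v P(W = v | obs) = 2

Enumerate traces; 32 have nonzero weight after conditioning:
  (X=0, Z=0, Y=1, W=2) weight 1/120
  (X=0, Z=0, Y=2, W=1) weight 1/180
  (X=0, Z=1, Y=1, W=2) weight 1/120
  (X=0, Z=1, Y=2, W=1) weight 1/180
  (X=0, Z=2, Y=1, W=2) weight 1/240
  (X=0, Z=2, Y=2, W=1) weight 1/360
  (X=0, Z=3, Y=1, W=2) weight 1/80
  (X=0, Z=3, Y=2, W=1) weight 1/120
  … 24 more
Group by W:
  weight(W=1) = 1/9
  weight(W=2) = 1/6
Total weight = 1/9 + 1/6 = 5/18
P(W=1 | obs) = 1/9 / 5/18 = 2/5
P(W=2 | obs) = 1/6 / 5/18 = 3/5
argmax = 2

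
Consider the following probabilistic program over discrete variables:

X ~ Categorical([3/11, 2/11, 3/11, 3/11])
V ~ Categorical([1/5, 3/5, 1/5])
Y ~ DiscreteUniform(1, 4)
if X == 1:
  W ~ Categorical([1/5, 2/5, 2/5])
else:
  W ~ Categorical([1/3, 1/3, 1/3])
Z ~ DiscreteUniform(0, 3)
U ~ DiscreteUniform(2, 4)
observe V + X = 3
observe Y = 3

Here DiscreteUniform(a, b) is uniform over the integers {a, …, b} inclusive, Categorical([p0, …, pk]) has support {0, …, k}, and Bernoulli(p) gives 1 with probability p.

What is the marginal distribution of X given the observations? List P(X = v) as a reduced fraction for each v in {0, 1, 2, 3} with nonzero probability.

Enumerate traces; 108 have nonzero weight after conditioning:
  (X=1, V=2, Y=3, W=0, Z=0, U=2) weight 1/6600
  (X=1, V=2, Y=3, W=0, Z=0, U=3) weight 1/6600
  (X=1, V=2, Y=3, W=0, Z=0, U=4) weight 1/6600
  (X=1, V=2, Y=3, W=0, Z=1, U=2) weight 1/6600
  (X=1, V=2, Y=3, W=0, Z=1, U=3) weight 1/6600
  (X=1, V=2, Y=3, W=0, Z=1, U=4) weight 1/6600
  (X=1, V=2, Y=3, W=0, Z=2, U=2) weight 1/6600
  (X=1, V=2, Y=3, W=0, Z=2, U=3) weight 1/6600
  (X=2, V=1, Y=3, W=0, Z=0, U=2) weight 1/880
  (X=3, V=0, Y=3, W=0, Z=0, U=2) weight 1/2640
  … 98 more
Group by X:
  weight(X=1) = 1/110
  weight(X=2) = 9/220
  weight(X=3) = 3/220
Total weight = 1/110 + 9/220 + 3/220 = 7/110
P(X=1 | obs) = 1/110 / 7/110 = 1/7
P(X=2 | obs) = 9/220 / 7/110 = 9/14
P(X=3 | obs) = 3/220 / 7/110 = 3/14

P(X=1) = 1/7, P(X=2) = 9/14, P(X=3) = 3/14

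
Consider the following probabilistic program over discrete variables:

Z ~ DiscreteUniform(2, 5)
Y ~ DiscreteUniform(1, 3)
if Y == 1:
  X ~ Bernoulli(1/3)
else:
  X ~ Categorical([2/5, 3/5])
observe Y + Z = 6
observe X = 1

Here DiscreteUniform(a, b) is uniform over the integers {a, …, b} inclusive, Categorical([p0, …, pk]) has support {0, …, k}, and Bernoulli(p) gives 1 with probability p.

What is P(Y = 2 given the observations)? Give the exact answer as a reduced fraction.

P(Y = 2 | obs) = 9/23

Enumerate traces; 3 have nonzero weight after conditioning:
  (Z=3, Y=3, X=1) weight 1/20
  (Z=4, Y=2, X=1) weight 1/20
  (Z=5, Y=1, X=1) weight 1/36
Group by Y:
  weight(Y=1) = 1/36
  weight(Y=2) = 1/20
  weight(Y=3) = 1/20
Total weight = 1/36 + 1/20 + 1/20 = 23/180
P(Y=1 | obs) = 1/36 / 23/180 = 5/23
P(Y=2 | obs) = 1/20 / 23/180 = 9/23
P(Y=3 | obs) = 1/20 / 23/180 = 9/23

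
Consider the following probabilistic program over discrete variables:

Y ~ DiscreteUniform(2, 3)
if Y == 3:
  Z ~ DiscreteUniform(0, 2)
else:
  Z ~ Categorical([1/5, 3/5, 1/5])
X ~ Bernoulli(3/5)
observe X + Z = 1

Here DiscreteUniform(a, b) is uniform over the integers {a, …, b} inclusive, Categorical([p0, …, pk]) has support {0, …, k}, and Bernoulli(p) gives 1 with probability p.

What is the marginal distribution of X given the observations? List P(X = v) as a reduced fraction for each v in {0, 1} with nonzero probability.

Enumerate traces; 4 have nonzero weight after conditioning:
  (Y=2, Z=0, X=1) weight 3/50
  (Y=2, Z=1, X=0) weight 3/25
  (Y=3, Z=0, X=1) weight 1/10
  (Y=3, Z=1, X=0) weight 1/15
Group by X:
  weight(X=0) = 14/75
  weight(X=1) = 4/25
Total weight = 14/75 + 4/25 = 26/75
P(X=0 | obs) = 14/75 / 26/75 = 7/13
P(X=1 | obs) = 4/25 / 26/75 = 6/13

P(X=0) = 7/13, P(X=1) = 6/13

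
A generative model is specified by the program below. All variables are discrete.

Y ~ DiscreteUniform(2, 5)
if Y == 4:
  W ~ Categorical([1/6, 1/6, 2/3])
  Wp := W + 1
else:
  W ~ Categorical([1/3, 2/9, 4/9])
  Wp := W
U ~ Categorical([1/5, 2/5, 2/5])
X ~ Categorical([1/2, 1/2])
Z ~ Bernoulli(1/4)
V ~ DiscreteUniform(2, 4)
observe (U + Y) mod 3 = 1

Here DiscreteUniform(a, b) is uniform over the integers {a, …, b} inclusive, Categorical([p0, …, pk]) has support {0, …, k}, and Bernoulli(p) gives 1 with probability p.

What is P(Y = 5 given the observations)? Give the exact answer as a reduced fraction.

Enumerate traces; 144 have nonzero weight after conditioning:
  (Y=2, W=0, U=2, X=0, Z=0, V=2) weight 1/240
  (Y=2, W=0, U=2, X=0, Z=0, V=3) weight 1/240
  (Y=2, W=0, U=2, X=0, Z=0, V=4) weight 1/240
  (Y=2, W=0, U=2, X=0, Z=1, V=2) weight 1/720
  (Y=2, W=0, U=2, X=0, Z=1, V=3) weight 1/720
  (Y=2, W=0, U=2, X=0, Z=1, V=4) weight 1/720
  (Y=2, W=0, U=2, X=1, Z=0, V=2) weight 1/240
  (Y=2, W=0, U=2, X=1, Z=0, V=3) weight 1/240
  (Y=3, W=0, U=1, X=0, Z=0, V=2) weight 1/240
  (Y=4, W=0, U=0, X=0, Z=0, V=2) weight 1/960
  … 134 more
Group by Y:
  weight(Y=2) = 1/10
  weight(Y=3) = 1/10
  weight(Y=4) = 1/20
  weight(Y=5) = 1/10
Total weight = 1/10 + 1/10 + 1/20 + 1/10 = 7/20
P(Y=2 | obs) = 1/10 / 7/20 = 2/7
P(Y=3 | obs) = 1/10 / 7/20 = 2/7
P(Y=4 | obs) = 1/20 / 7/20 = 1/7
P(Y=5 | obs) = 1/10 / 7/20 = 2/7

P(Y = 5 | obs) = 2/7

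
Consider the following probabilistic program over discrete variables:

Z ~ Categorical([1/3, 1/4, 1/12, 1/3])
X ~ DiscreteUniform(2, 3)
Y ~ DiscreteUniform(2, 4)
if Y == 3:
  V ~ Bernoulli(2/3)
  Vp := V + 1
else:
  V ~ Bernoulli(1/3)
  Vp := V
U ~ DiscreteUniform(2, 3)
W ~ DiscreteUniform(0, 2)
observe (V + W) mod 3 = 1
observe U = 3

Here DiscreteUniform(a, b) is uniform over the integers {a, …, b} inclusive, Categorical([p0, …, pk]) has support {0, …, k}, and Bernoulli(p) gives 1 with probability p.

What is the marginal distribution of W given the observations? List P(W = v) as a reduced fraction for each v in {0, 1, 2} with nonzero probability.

Enumerate traces; 48 have nonzero weight after conditioning:
  (Z=0, X=2, Y=2, V=0, U=3, W=1) weight 1/162
  (Z=0, X=2, Y=2, V=1, U=3, W=0) weight 1/324
  (Z=0, X=2, Y=3, V=0, U=3, W=1) weight 1/324
  (Z=0, X=2, Y=3, V=1, U=3, W=0) weight 1/162
  (Z=0, X=2, Y=4, V=0, U=3, W=1) weight 1/162
  (Z=0, X=2, Y=4, V=1, U=3, W=0) weight 1/324
  (Z=0, X=3, Y=2, V=0, U=3, W=1) weight 1/162
  (Z=0, X=3, Y=2, V=1, U=3, W=0) weight 1/324
  … 40 more
Group by W:
  weight(W=0) = 2/27
  weight(W=1) = 5/54
Total weight = 2/27 + 5/54 = 1/6
P(W=0 | obs) = 2/27 / 1/6 = 4/9
P(W=1 | obs) = 5/54 / 1/6 = 5/9

P(W=0) = 4/9, P(W=1) = 5/9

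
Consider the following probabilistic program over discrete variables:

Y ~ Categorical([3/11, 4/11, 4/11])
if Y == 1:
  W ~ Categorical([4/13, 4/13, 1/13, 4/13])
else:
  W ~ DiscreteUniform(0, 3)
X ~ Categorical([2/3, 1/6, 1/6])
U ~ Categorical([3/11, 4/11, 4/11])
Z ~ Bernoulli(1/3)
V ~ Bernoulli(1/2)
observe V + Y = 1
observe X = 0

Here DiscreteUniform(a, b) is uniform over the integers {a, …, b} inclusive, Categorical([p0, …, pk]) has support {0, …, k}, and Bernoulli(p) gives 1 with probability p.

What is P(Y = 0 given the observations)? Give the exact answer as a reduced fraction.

P(Y = 0 | obs) = 3/7

Enumerate traces; 48 have nonzero weight after conditioning:
  (Y=0, W=0, X=0, U=0, Z=0, V=1) weight 1/242
  (Y=0, W=0, X=0, U=0, Z=1, V=1) weight 1/484
  (Y=0, W=0, X=0, U=1, Z=0, V=1) weight 2/363
  (Y=0, W=0, X=0, U=1, Z=1, V=1) weight 1/363
  (Y=0, W=0, X=0, U=2, Z=0, V=1) weight 2/363
  (Y=0, W=0, X=0, U=2, Z=1, V=1) weight 1/363
  (Y=0, W=1, X=0, U=0, Z=0, V=1) weight 1/242
  (Y=0, W=1, X=0, U=0, Z=1, V=1) weight 1/484
  (Y=1, W=0, X=0, U=0, Z=0, V=0) weight 32/4719
  … 39 more
Group by Y:
  weight(Y=0) = 1/11
  weight(Y=1) = 4/33
Total weight = 1/11 + 4/33 = 7/33
P(Y=0 | obs) = 1/11 / 7/33 = 3/7
P(Y=1 | obs) = 4/33 / 7/33 = 4/7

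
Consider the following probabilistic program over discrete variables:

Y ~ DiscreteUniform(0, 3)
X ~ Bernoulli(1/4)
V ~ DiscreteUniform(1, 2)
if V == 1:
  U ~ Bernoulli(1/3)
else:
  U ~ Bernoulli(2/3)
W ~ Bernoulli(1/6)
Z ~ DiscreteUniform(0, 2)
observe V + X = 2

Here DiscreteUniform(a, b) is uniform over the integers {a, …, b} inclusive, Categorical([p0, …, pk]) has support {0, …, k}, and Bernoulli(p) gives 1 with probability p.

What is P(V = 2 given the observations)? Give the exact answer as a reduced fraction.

Enumerate traces; 96 have nonzero weight after conditioning:
  (Y=0, X=0, V=2, U=0, W=0, Z=0) weight 5/576
  (Y=0, X=0, V=2, U=0, W=0, Z=1) weight 5/576
  (Y=0, X=0, V=2, U=0, W=0, Z=2) weight 5/576
  (Y=0, X=0, V=2, U=0, W=1, Z=0) weight 1/576
  (Y=0, X=0, V=2, U=0, W=1, Z=1) weight 1/576
  (Y=0, X=0, V=2, U=0, W=1, Z=2) weight 1/576
  (Y=0, X=0, V=2, U=1, W=0, Z=0) weight 5/288
  (Y=0, X=0, V=2, U=1, W=0, Z=1) weight 5/288
  (Y=0, X=1, V=1, U=0, W=0, Z=0) weight 5/864
  … 87 more
Group by V:
  weight(V=1) = 1/8
  weight(V=2) = 3/8
Total weight = 1/8 + 3/8 = 1/2
P(V=1 | obs) = 1/8 / 1/2 = 1/4
P(V=2 | obs) = 3/8 / 1/2 = 3/4

P(V = 2 | obs) = 3/4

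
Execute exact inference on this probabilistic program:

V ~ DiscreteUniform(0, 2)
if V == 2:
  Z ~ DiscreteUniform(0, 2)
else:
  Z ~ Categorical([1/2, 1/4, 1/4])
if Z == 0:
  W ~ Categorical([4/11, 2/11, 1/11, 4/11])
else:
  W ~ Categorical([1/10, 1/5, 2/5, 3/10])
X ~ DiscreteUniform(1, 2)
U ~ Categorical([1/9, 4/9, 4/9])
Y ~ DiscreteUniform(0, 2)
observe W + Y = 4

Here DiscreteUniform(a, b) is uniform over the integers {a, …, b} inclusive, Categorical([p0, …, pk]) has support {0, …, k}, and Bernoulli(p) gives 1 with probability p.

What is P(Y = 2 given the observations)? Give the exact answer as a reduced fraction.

P(Y = 2 | obs) = 4/9

Enumerate traces; 108 have nonzero weight after conditioning:
  (V=0, Z=0, W=2, X=1, U=0, Y=2) weight 1/3564
  (V=0, Z=0, W=2, X=1, U=1, Y=2) weight 1/891
  (V=0, Z=0, W=2, X=1, U=2, Y=2) weight 1/891
  (V=0, Z=0, W=2, X=2, U=0, Y=2) weight 1/3564
  (V=0, Z=0, W=2, X=2, U=1, Y=2) weight 1/891
  (V=0, Z=0, W=2, X=2, U=2, Y=2) weight 1/891
  (V=0, Z=0, W=3, X=1, U=0, Y=1) weight 1/891
  (V=0, Z=0, W=3, X=1, U=1, Y=1) weight 4/891
  … 100 more
Group by Y:
  weight(Y=1) = 65/594
  weight(Y=2) = 26/297
Total weight = 65/594 + 26/297 = 13/66
P(Y=1 | obs) = 65/594 / 13/66 = 5/9
P(Y=2 | obs) = 26/297 / 13/66 = 4/9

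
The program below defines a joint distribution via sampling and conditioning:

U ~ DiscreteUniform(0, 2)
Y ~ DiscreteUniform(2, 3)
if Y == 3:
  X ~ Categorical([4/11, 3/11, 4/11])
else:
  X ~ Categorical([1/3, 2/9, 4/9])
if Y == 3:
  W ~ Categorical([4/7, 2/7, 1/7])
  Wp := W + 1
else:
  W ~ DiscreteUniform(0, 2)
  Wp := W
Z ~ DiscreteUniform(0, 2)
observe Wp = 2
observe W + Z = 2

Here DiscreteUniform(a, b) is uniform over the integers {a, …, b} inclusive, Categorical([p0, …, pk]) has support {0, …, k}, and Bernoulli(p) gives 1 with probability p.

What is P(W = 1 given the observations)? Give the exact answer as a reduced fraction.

P(W = 1 | obs) = 6/13

Enumerate traces; 18 have nonzero weight after conditioning:
  (U=0, Y=2, X=0, W=2, Z=0) weight 1/162
  (U=0, Y=2, X=1, W=2, Z=0) weight 1/243
  (U=0, Y=2, X=2, W=2, Z=0) weight 2/243
  (U=0, Y=3, X=0, W=1, Z=1) weight 4/693
  (U=0, Y=3, X=1, W=1, Z=1) weight 1/231
  (U=0, Y=3, X=2, W=1, Z=1) weight 4/693
  (U=1, Y=2, X=0, W=2, Z=0) weight 1/162
  (U=1, Y=2, X=1, W=2, Z=0) weight 1/243
  … 10 more
Group by W:
  weight(W=1) = 1/21
  weight(W=2) = 1/18
Total weight = 1/21 + 1/18 = 13/126
P(W=1 | obs) = 1/21 / 13/126 = 6/13
P(W=2 | obs) = 1/18 / 13/126 = 7/13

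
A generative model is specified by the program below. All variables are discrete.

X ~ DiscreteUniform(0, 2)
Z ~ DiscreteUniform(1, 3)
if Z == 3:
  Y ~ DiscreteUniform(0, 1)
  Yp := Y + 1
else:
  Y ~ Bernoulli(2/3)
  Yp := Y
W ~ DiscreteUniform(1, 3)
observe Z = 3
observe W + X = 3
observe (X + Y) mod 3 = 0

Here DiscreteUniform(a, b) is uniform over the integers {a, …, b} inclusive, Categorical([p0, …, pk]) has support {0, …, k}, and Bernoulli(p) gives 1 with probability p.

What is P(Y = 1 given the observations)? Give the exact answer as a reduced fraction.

P(Y = 1 | obs) = 1/2

Enumerate traces; 2 have nonzero weight after conditioning:
  (X=0, Z=3, Y=0, W=3) weight 1/54
  (X=2, Z=3, Y=1, W=1) weight 1/54
Group by Y:
  weight(Y=0) = 1/54
  weight(Y=1) = 1/54
Total weight = 1/54 + 1/54 = 1/27
P(Y=0 | obs) = 1/54 / 1/27 = 1/2
P(Y=1 | obs) = 1/54 / 1/27 = 1/2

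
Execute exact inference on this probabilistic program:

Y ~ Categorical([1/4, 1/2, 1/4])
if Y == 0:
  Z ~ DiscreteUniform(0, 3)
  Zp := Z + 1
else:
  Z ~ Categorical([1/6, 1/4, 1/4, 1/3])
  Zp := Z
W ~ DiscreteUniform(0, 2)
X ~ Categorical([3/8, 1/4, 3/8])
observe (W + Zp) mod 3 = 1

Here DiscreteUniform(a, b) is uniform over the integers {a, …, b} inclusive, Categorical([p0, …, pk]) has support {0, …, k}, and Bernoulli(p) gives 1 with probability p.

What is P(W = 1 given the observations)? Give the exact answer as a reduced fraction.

Enumerate traces; 36 have nonzero weight after conditioning:
  (Y=0, Z=0, W=0, X=0) weight 1/128
  (Y=0, Z=0, W=0, X=1) weight 1/192
  (Y=0, Z=0, W=0, X=2) weight 1/128
  (Y=0, Z=1, W=2, X=0) weight 1/128
  (Y=0, Z=1, W=2, X=1) weight 1/192
  (Y=0, Z=1, W=2, X=2) weight 1/128
  (Y=0, Z=2, W=1, X=0) weight 1/128
  (Y=0, Z=2, W=1, X=1) weight 1/192
  … 28 more
Group by W:
  weight(W=0) = 5/48
  weight(W=1) = 7/48
  weight(W=2) = 1/12
Total weight = 5/48 + 7/48 + 1/12 = 1/3
P(W=0 | obs) = 5/48 / 1/3 = 5/16
P(W=1 | obs) = 7/48 / 1/3 = 7/16
P(W=2 | obs) = 1/12 / 1/3 = 1/4

P(W = 1 | obs) = 7/16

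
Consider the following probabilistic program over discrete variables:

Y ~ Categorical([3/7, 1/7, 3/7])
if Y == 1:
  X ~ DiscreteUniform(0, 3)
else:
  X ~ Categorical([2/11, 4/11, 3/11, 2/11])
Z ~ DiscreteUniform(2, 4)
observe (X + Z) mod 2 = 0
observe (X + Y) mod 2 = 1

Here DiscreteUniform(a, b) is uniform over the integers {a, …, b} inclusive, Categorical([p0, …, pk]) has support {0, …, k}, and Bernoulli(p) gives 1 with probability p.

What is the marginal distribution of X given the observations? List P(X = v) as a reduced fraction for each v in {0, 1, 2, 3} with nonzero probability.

Enumerate traces; 8 have nonzero weight after conditioning:
  (Y=0, X=1, Z=3) weight 4/77
  (Y=0, X=3, Z=3) weight 2/77
  (Y=1, X=0, Z=2) weight 1/84
  (Y=1, X=0, Z=4) weight 1/84
  (Y=1, X=2, Z=2) weight 1/84
  (Y=1, X=2, Z=4) weight 1/84
  (Y=2, X=1, Z=3) weight 4/77
  (Y=2, X=3, Z=3) weight 2/77
Group by X:
  weight(X=0) = 1/42
  weight(X=1) = 8/77
  weight(X=2) = 1/42
  weight(X=3) = 4/77
Total weight = 1/42 + 8/77 + 1/42 + 4/77 = 47/231
P(X=0 | obs) = 1/42 / 47/231 = 11/94
P(X=1 | obs) = 8/77 / 47/231 = 24/47
P(X=2 | obs) = 1/42 / 47/231 = 11/94
P(X=3 | obs) = 4/77 / 47/231 = 12/47

P(X=0) = 11/94, P(X=1) = 24/47, P(X=2) = 11/94, P(X=3) = 12/47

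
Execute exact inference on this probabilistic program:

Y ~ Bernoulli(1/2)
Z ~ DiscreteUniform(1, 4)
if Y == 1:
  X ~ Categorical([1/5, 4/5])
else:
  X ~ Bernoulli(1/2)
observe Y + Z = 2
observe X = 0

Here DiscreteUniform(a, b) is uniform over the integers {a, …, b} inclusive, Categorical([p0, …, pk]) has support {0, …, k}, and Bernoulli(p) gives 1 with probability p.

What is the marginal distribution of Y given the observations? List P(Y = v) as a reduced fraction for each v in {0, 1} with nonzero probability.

P(Y=0) = 5/7, P(Y=1) = 2/7

Enumerate traces; 2 have nonzero weight after conditioning:
  (Y=0, Z=2, X=0) weight 1/16
  (Y=1, Z=1, X=0) weight 1/40
Group by Y:
  weight(Y=0) = 1/16
  weight(Y=1) = 1/40
Total weight = 1/16 + 1/40 = 7/80
P(Y=0 | obs) = 1/16 / 7/80 = 5/7
P(Y=1 | obs) = 1/40 / 7/80 = 2/7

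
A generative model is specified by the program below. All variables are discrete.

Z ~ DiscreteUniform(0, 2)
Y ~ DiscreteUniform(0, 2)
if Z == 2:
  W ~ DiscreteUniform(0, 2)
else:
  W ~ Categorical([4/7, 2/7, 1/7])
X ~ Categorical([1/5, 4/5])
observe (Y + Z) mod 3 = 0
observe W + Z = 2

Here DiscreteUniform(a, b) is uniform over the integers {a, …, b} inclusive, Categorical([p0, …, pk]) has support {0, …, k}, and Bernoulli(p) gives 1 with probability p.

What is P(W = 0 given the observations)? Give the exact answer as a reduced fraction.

Enumerate traces; 6 have nonzero weight after conditioning:
  (Z=0, Y=0, W=2, X=0) weight 1/315
  (Z=0, Y=0, W=2, X=1) weight 4/315
  (Z=1, Y=2, W=1, X=0) weight 2/315
  (Z=1, Y=2, W=1, X=1) weight 8/315
  (Z=2, Y=1, W=0, X=0) weight 1/135
  (Z=2, Y=1, W=0, X=1) weight 4/135
Group by W:
  weight(W=0) = 1/27
  weight(W=1) = 2/63
  weight(W=2) = 1/63
Total weight = 1/27 + 2/63 + 1/63 = 16/189
P(W=0 | obs) = 1/27 / 16/189 = 7/16
P(W=1 | obs) = 2/63 / 16/189 = 3/8
P(W=2 | obs) = 1/63 / 16/189 = 3/16

P(W = 0 | obs) = 7/16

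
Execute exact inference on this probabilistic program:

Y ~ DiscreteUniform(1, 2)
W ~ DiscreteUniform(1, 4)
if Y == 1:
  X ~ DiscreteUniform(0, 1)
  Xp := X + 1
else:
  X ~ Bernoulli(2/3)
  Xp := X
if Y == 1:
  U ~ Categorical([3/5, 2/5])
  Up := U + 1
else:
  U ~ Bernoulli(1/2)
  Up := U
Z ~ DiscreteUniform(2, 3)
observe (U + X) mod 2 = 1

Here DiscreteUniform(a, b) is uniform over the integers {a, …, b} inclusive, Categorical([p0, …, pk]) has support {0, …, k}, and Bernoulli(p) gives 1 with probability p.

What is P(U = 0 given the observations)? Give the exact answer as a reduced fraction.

P(U = 0 | obs) = 19/30

Enumerate traces; 32 have nonzero weight after conditioning:
  (Y=1, W=1, X=0, U=1, Z=2) weight 1/80
  (Y=1, W=1, X=0, U=1, Z=3) weight 1/80
  (Y=1, W=1, X=1, U=0, Z=2) weight 3/160
  (Y=1, W=1, X=1, U=0, Z=3) weight 3/160
  (Y=1, W=2, X=0, U=1, Z=2) weight 1/80
  (Y=1, W=2, X=0, U=1, Z=3) weight 1/80
  (Y=1, W=2, X=1, U=0, Z=2) weight 3/160
  (Y=1, W=2, X=1, U=0, Z=3) weight 3/160
  … 24 more
Group by U:
  weight(U=0) = 19/60
  weight(U=1) = 11/60
Total weight = 19/60 + 11/60 = 1/2
P(U=0 | obs) = 19/60 / 1/2 = 19/30
P(U=1 | obs) = 11/60 / 1/2 = 11/30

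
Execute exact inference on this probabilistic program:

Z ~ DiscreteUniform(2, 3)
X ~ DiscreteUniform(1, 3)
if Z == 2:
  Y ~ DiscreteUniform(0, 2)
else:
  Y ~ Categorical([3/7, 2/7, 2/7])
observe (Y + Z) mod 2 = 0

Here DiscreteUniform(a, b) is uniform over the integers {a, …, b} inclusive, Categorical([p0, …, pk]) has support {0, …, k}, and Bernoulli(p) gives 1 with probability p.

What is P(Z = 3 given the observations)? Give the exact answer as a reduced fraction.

Enumerate traces; 9 have nonzero weight after conditioning:
  (Z=2, X=1, Y=0) weight 1/18
  (Z=2, X=1, Y=2) weight 1/18
  (Z=2, X=2, Y=0) weight 1/18
  (Z=2, X=2, Y=2) weight 1/18
  (Z=2, X=3, Y=0) weight 1/18
  (Z=2, X=3, Y=2) weight 1/18
  (Z=3, X=1, Y=1) weight 1/21
  (Z=3, X=2, Y=1) weight 1/21
  … 1 more
Group by Z:
  weight(Z=2) = 1/3
  weight(Z=3) = 1/7
Total weight = 1/3 + 1/7 = 10/21
P(Z=2 | obs) = 1/3 / 10/21 = 7/10
P(Z=3 | obs) = 1/7 / 10/21 = 3/10

P(Z = 3 | obs) = 3/10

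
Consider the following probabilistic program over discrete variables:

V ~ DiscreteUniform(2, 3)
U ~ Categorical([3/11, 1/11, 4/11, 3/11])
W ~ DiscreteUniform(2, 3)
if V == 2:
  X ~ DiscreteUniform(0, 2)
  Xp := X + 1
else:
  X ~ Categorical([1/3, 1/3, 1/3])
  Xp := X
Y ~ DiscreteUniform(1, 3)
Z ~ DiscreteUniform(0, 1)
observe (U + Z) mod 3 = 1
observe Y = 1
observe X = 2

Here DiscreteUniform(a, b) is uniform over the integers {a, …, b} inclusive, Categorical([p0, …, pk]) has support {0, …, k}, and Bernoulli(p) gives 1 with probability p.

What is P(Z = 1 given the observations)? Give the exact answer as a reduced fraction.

P(Z = 1 | obs) = 6/7

Enumerate traces; 12 have nonzero weight after conditioning:
  (V=2, U=0, W=2, X=2, Y=1, Z=1) weight 1/264
  (V=2, U=0, W=3, X=2, Y=1, Z=1) weight 1/264
  (V=2, U=1, W=2, X=2, Y=1, Z=0) weight 1/792
  (V=2, U=1, W=3, X=2, Y=1, Z=0) weight 1/792
  (V=2, U=3, W=2, X=2, Y=1, Z=1) weight 1/264
  (V=2, U=3, W=3, X=2, Y=1, Z=1) weight 1/264
  (V=3, U=0, W=2, X=2, Y=1, Z=1) weight 1/264
  (V=3, U=0, W=3, X=2, Y=1, Z=1) weight 1/264
  … 4 more
Group by Z:
  weight(Z=0) = 1/198
  weight(Z=1) = 1/33
Total weight = 1/198 + 1/33 = 7/198
P(Z=0 | obs) = 1/198 / 7/198 = 1/7
P(Z=1 | obs) = 1/33 / 7/198 = 6/7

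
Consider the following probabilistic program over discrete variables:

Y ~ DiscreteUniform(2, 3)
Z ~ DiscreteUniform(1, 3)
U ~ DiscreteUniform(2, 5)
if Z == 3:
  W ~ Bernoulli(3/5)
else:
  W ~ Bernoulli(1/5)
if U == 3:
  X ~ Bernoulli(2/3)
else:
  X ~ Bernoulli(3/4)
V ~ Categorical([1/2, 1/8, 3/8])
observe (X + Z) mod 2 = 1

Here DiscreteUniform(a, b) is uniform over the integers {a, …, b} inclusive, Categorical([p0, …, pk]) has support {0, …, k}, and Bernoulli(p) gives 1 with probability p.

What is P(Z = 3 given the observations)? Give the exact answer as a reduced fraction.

Enumerate traces; 144 have nonzero weight after conditioning:
  (Y=2, Z=1, U=2, W=0, X=0, V=0) weight 1/240
  (Y=2, Z=1, U=2, W=0, X=0, V=1) weight 1/960
  (Y=2, Z=1, U=2, W=0, X=0, V=2) weight 1/320
  (Y=2, Z=1, U=2, W=1, X=0, V=0) weight 1/960
  (Y=2, Z=1, U=2, W=1, X=0, V=1) weight 1/3840
  (Y=2, Z=1, U=2, W=1, X=0, V=2) weight 1/1280
  (Y=2, Z=1, U=3, W=0, X=0, V=0) weight 1/180
  (Y=2, Z=1, U=3, W=0, X=0, V=1) weight 1/720
  (Y=2, Z=2, U=2, W=0, X=1, V=0) weight 1/80
  (Y=2, Z=3, U=2, W=0, X=0, V=0) weight 1/480
  … 134 more
Group by Z:
  weight(Z=1) = 13/144
  weight(Z=2) = 35/144
  weight(Z=3) = 13/144
Total weight = 13/144 + 35/144 + 13/144 = 61/144
P(Z=1 | obs) = 13/144 / 61/144 = 13/61
P(Z=2 | obs) = 35/144 / 61/144 = 35/61
P(Z=3 | obs) = 13/144 / 61/144 = 13/61

P(Z = 3 | obs) = 13/61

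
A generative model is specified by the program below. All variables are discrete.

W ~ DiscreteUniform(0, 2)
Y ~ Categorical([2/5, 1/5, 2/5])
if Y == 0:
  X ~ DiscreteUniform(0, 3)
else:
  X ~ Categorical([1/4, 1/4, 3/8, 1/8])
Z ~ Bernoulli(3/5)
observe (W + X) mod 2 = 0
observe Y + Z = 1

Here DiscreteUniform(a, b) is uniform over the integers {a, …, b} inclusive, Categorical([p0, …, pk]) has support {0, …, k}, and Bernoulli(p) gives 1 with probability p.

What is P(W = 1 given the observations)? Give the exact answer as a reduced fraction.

Enumerate traces; 12 have nonzero weight after conditioning:
  (W=0, Y=0, X=0, Z=1) weight 1/50
  (W=0, Y=0, X=2, Z=1) weight 1/50
  (W=0, Y=1, X=0, Z=0) weight 1/150
  (W=0, Y=1, X=2, Z=0) weight 1/100
  (W=1, Y=0, X=1, Z=1) weight 1/50
  (W=1, Y=0, X=3, Z=1) weight 1/50
  (W=1, Y=1, X=1, Z=0) weight 1/150
  (W=1, Y=1, X=3, Z=0) weight 1/300
  (W=2, Y=0, X=0, Z=1) weight 1/50
  … 3 more
Group by W:
  weight(W=0) = 17/300
  weight(W=1) = 1/20
  weight(W=2) = 17/300
Total weight = 17/300 + 1/20 + 17/300 = 49/300
P(W=0 | obs) = 17/300 / 49/300 = 17/49
P(W=1 | obs) = 1/20 / 49/300 = 15/49
P(W=2 | obs) = 17/300 / 49/300 = 17/49

P(W = 1 | obs) = 15/49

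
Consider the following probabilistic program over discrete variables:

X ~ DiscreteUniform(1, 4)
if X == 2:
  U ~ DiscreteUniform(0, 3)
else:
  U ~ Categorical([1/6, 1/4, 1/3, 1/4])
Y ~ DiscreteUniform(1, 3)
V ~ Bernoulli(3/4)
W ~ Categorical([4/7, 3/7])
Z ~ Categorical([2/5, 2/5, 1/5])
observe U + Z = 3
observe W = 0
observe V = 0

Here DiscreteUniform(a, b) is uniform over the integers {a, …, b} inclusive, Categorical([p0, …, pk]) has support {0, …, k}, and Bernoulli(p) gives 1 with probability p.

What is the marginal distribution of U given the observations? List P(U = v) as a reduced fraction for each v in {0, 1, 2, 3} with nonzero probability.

Enumerate traces; 36 have nonzero weight after conditioning:
  (X=1, U=1, Y=1, V=0, W=0, Z=2) weight 1/1680
  (X=1, U=1, Y=2, V=0, W=0, Z=2) weight 1/1680
  (X=1, U=1, Y=3, V=0, W=0, Z=2) weight 1/1680
  (X=1, U=2, Y=1, V=0, W=0, Z=1) weight 1/630
  (X=1, U=2, Y=2, V=0, W=0, Z=1) weight 1/630
  (X=1, U=2, Y=3, V=0, W=0, Z=1) weight 1/630
  (X=1, U=3, Y=1, V=0, W=0, Z=0) weight 1/840
  (X=1, U=3, Y=2, V=0, W=0, Z=0) weight 1/840
  … 28 more
Group by U:
  weight(U=1) = 1/140
  weight(U=2) = 1/56
  weight(U=3) = 1/70
Total weight = 1/140 + 1/56 + 1/70 = 11/280
P(U=1 | obs) = 1/140 / 11/280 = 2/11
P(U=2 | obs) = 1/56 / 11/280 = 5/11
P(U=3 | obs) = 1/70 / 11/280 = 4/11

P(U=1) = 2/11, P(U=2) = 5/11, P(U=3) = 4/11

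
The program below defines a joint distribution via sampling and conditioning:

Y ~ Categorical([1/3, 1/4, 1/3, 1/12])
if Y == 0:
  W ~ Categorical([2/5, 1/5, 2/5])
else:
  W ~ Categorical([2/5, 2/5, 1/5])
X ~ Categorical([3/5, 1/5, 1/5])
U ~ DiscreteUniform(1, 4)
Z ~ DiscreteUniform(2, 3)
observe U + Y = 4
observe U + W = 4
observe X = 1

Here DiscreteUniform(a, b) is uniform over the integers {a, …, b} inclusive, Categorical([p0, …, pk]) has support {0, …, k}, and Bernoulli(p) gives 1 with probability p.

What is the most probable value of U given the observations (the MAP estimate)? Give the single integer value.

Enumerate traces; 6 have nonzero weight after conditioning:
  (Y=0, W=0, X=1, U=4, Z=2) weight 1/300
  (Y=0, W=0, X=1, U=4, Z=3) weight 1/300
  (Y=1, W=1, X=1, U=3, Z=2) weight 1/400
  (Y=1, W=1, X=1, U=3, Z=3) weight 1/400
  (Y=2, W=2, X=1, U=2, Z=2) weight 1/600
  (Y=2, W=2, X=1, U=2, Z=3) weight 1/600
Group by U:
  weight(U=2) = 1/300
  weight(U=3) = 1/200
  weight(U=4) = 1/150
Total weight = 1/300 + 1/200 + 1/150 = 3/200
P(U=2 | obs) = 1/300 / 3/200 = 2/9
P(U=3 | obs) = 1/200 / 3/200 = 1/3
P(U=4 | obs) = 1/150 / 3/200 = 4/9
argmax = 4

argmax_v P(U = v | obs) = 4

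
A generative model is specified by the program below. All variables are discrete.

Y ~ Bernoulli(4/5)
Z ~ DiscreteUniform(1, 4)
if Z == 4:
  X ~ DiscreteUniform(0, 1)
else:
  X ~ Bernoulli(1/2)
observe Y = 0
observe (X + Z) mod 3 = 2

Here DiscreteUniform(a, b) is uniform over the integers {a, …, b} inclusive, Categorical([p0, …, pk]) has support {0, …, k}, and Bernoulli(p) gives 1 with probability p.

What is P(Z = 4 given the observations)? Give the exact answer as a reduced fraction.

P(Z = 4 | obs) = 1/3

Enumerate traces; 3 have nonzero weight after conditioning:
  (Y=0, Z=1, X=1) weight 1/40
  (Y=0, Z=2, X=0) weight 1/40
  (Y=0, Z=4, X=1) weight 1/40
Group by Z:
  weight(Z=1) = 1/40
  weight(Z=2) = 1/40
  weight(Z=4) = 1/40
Total weight = 1/40 + 1/40 + 1/40 = 3/40
P(Z=1 | obs) = 1/40 / 3/40 = 1/3
P(Z=2 | obs) = 1/40 / 3/40 = 1/3
P(Z=4 | obs) = 1/40 / 3/40 = 1/3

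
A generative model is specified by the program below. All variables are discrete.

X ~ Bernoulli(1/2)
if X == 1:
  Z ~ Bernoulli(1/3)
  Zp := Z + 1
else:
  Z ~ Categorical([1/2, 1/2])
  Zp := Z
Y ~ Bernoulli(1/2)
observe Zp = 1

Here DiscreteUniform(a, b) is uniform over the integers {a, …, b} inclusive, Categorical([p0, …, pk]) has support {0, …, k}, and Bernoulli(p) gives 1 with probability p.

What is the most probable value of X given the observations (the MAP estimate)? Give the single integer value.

argmax_v P(X = v | obs) = 1

Enumerate traces; 4 have nonzero weight after conditioning:
  (X=0, Z=1, Y=0) weight 1/8
  (X=0, Z=1, Y=1) weight 1/8
  (X=1, Z=0, Y=0) weight 1/6
  (X=1, Z=0, Y=1) weight 1/6
Group by X:
  weight(X=0) = 1/4
  weight(X=1) = 1/3
Total weight = 1/4 + 1/3 = 7/12
P(X=0 | obs) = 1/4 / 7/12 = 3/7
P(X=1 | obs) = 1/3 / 7/12 = 4/7
argmax = 1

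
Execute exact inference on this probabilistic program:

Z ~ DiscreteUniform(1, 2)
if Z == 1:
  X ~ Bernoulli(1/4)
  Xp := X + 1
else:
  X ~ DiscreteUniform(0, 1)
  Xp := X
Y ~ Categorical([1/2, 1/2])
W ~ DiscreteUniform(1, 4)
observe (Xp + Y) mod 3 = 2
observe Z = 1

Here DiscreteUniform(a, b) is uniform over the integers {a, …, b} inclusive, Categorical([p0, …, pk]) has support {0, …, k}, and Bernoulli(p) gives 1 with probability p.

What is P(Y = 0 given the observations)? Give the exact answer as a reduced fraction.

P(Y = 0 | obs) = 1/4

Enumerate traces; 8 have nonzero weight after conditioning:
  (Z=1, X=0, Y=1, W=1) weight 3/64
  (Z=1, X=0, Y=1, W=2) weight 3/64
  (Z=1, X=0, Y=1, W=3) weight 3/64
  (Z=1, X=0, Y=1, W=4) weight 3/64
  (Z=1, X=1, Y=0, W=1) weight 1/64
  (Z=1, X=1, Y=0, W=2) weight 1/64
  (Z=1, X=1, Y=0, W=3) weight 1/64
  (Z=1, X=1, Y=0, W=4) weight 1/64
Group by Y:
  weight(Y=0) = 1/16
  weight(Y=1) = 3/16
Total weight = 1/16 + 3/16 = 1/4
P(Y=0 | obs) = 1/16 / 1/4 = 1/4
P(Y=1 | obs) = 3/16 / 1/4 = 3/4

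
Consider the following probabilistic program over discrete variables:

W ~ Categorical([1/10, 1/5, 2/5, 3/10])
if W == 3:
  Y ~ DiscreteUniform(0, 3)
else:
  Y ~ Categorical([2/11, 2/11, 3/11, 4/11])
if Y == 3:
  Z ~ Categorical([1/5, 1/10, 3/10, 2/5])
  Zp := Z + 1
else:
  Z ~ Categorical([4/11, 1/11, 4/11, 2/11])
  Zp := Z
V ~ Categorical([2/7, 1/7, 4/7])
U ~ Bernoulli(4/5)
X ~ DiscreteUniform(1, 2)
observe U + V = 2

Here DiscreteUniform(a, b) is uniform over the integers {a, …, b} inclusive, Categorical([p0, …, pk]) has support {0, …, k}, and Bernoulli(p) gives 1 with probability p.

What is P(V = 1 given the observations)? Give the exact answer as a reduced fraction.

P(V = 1 | obs) = 1/2

Enumerate traces; 256 have nonzero weight after conditioning:
  (W=0, Y=0, Z=0, V=1, U=1, X=1) weight 8/21175
  (W=0, Y=0, Z=0, V=1, U=1, X=2) weight 8/21175
  (W=0, Y=0, Z=0, V=2, U=0, X=1) weight 8/21175
  (W=0, Y=0, Z=0, V=2, U=0, X=2) weight 8/21175
  (W=0, Y=0, Z=1, V=1, U=1, X=1) weight 2/21175
  (W=0, Y=0, Z=1, V=1, U=1, X=2) weight 2/21175
  (W=0, Y=0, Z=1, V=2, U=0, X=1) weight 2/21175
  (W=0, Y=0, Z=1, V=2, U=0, X=2) weight 2/21175
  … 248 more
Group by V:
  weight(V=1) = 4/35
  weight(V=2) = 4/35
Total weight = 4/35 + 4/35 = 8/35
P(V=1 | obs) = 4/35 / 8/35 = 1/2
P(V=2 | obs) = 4/35 / 8/35 = 1/2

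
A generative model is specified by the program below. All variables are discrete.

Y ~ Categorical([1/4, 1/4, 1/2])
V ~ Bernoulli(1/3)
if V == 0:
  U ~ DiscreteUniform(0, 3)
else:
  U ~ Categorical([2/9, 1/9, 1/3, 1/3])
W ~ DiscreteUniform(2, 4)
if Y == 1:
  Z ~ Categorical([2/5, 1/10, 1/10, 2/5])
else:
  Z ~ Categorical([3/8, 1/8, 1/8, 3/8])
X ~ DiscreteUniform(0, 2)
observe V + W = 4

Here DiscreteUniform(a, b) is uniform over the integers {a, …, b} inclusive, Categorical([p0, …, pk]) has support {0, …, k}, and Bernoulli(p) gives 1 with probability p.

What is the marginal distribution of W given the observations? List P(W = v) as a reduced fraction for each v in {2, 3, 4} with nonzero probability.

Enumerate traces; 288 have nonzero weight after conditioning:
  (Y=0, V=0, U=0, W=4, Z=0, X=0) weight 1/576
  (Y=0, V=0, U=0, W=4, Z=0, X=1) weight 1/576
  (Y=0, V=0, U=0, W=4, Z=0, X=2) weight 1/576
  (Y=0, V=0, U=0, W=4, Z=1, X=0) weight 1/1728
  (Y=0, V=0, U=0, W=4, Z=1, X=1) weight 1/1728
  (Y=0, V=0, U=0, W=4, Z=1, X=2) weight 1/1728
  (Y=0, V=0, U=0, W=4, Z=2, X=0) weight 1/1728
  (Y=0, V=0, U=0, W=4, Z=2, X=1) weight 1/1728
  (Y=0, V=1, U=0, W=3, Z=0, X=0) weight 1/1296
  … 279 more
Group by W:
  weight(W=3) = 1/9
  weight(W=4) = 2/9
Total weight = 1/9 + 2/9 = 1/3
P(W=3 | obs) = 1/9 / 1/3 = 1/3
P(W=4 | obs) = 2/9 / 1/3 = 2/3

P(W=3) = 1/3, P(W=4) = 2/3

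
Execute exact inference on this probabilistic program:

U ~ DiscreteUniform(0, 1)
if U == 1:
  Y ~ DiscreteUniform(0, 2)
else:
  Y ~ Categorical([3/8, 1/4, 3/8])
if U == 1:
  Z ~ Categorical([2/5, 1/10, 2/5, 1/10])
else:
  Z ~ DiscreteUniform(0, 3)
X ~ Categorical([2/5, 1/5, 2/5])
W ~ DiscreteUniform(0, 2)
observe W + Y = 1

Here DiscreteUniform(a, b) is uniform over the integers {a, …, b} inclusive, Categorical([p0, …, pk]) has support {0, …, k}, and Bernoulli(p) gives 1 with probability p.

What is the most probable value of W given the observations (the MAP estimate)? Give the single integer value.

Enumerate traces; 48 have nonzero weight after conditioning:
  (U=0, Y=0, Z=0, X=0, W=1) weight 1/160
  (U=0, Y=0, Z=0, X=1, W=1) weight 1/320
  (U=0, Y=0, Z=0, X=2, W=1) weight 1/160
  (U=0, Y=0, Z=1, X=0, W=1) weight 1/160
  (U=0, Y=0, Z=1, X=1, W=1) weight 1/320
  (U=0, Y=0, Z=1, X=2, W=1) weight 1/160
  (U=0, Y=0, Z=2, X=0, W=1) weight 1/160
  (U=0, Y=0, Z=2, X=1, W=1) weight 1/320
  (U=0, Y=1, Z=0, X=0, W=0) weight 1/240
  … 39 more
Group by W:
  weight(W=0) = 7/72
  weight(W=1) = 17/144
Total weight = 7/72 + 17/144 = 31/144
P(W=0 | obs) = 7/72 / 31/144 = 14/31
P(W=1 | obs) = 17/144 / 31/144 = 17/31
argmax = 1

argmax_v P(W = v | obs) = 1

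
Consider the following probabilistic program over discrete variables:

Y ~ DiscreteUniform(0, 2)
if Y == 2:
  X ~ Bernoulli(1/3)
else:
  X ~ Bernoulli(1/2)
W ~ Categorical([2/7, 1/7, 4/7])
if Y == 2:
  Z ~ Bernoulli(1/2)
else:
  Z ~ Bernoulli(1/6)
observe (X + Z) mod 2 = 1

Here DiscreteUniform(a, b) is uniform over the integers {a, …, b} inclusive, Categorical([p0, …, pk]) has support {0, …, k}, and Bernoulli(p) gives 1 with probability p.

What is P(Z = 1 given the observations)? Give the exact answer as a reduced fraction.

P(Z = 1 | obs) = 1/3

Enumerate traces; 18 have nonzero weight after conditioning:
  (Y=0, X=0, W=0, Z=1) weight 1/126
  (Y=0, X=0, W=1, Z=1) weight 1/252
  (Y=0, X=0, W=2, Z=1) weight 1/63
  (Y=0, X=1, W=0, Z=0) weight 5/126
  (Y=0, X=1, W=1, Z=0) weight 5/252
  (Y=0, X=1, W=2, Z=0) weight 5/63
  (Y=1, X=0, W=0, Z=1) weight 1/126
  (Y=1, X=0, W=1, Z=1) weight 1/252
  … 10 more
Group by Z:
  weight(Z=0) = 1/3
  weight(Z=1) = 1/6
Total weight = 1/3 + 1/6 = 1/2
P(Z=0 | obs) = 1/3 / 1/2 = 2/3
P(Z=1 | obs) = 1/6 / 1/2 = 1/3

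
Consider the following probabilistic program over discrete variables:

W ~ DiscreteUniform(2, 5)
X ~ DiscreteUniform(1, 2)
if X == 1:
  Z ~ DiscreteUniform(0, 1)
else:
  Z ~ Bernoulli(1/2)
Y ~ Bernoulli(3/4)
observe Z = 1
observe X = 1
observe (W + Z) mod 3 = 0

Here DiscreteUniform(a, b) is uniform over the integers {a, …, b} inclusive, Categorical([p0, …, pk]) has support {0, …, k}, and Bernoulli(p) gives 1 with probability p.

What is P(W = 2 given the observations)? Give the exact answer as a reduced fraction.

Enumerate traces; 4 have nonzero weight after conditioning:
  (W=2, X=1, Z=1, Y=0) weight 1/64
  (W=2, X=1, Z=1, Y=1) weight 3/64
  (W=5, X=1, Z=1, Y=0) weight 1/64
  (W=5, X=1, Z=1, Y=1) weight 3/64
Group by W:
  weight(W=2) = 1/16
  weight(W=5) = 1/16
Total weight = 1/16 + 1/16 = 1/8
P(W=2 | obs) = 1/16 / 1/8 = 1/2
P(W=5 | obs) = 1/16 / 1/8 = 1/2

P(W = 2 | obs) = 1/2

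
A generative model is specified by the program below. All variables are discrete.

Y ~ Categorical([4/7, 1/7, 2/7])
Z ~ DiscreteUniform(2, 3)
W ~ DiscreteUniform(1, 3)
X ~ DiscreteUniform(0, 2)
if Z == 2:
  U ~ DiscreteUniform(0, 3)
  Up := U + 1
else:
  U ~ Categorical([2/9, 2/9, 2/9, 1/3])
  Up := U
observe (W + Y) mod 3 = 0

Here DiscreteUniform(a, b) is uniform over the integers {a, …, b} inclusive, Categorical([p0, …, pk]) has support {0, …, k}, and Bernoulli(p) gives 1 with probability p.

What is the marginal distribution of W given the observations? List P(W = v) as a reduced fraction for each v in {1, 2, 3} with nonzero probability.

Enumerate traces; 72 have nonzero weight after conditioning:
  (Y=0, Z=2, W=3, X=0, U=0) weight 1/126
  (Y=0, Z=2, W=3, X=0, U=1) weight 1/126
  (Y=0, Z=2, W=3, X=0, U=2) weight 1/126
  (Y=0, Z=2, W=3, X=0, U=3) weight 1/126
  (Y=0, Z=2, W=3, X=1, U=0) weight 1/126
  (Y=0, Z=2, W=3, X=1, U=1) weight 1/126
  (Y=0, Z=2, W=3, X=1, U=2) weight 1/126
  (Y=0, Z=2, W=3, X=1, U=3) weight 1/126
  (Y=1, Z=2, W=2, X=0, U=0) weight 1/504
  (Y=2, Z=2, W=1, X=0, U=0) weight 1/252
  … 62 more
Group by W:
  weight(W=1) = 2/21
  weight(W=2) = 1/21
  weight(W=3) = 4/21
Total weight = 2/21 + 1/21 + 4/21 = 1/3
P(W=1 | obs) = 2/21 / 1/3 = 2/7
P(W=2 | obs) = 1/21 / 1/3 = 1/7
P(W=3 | obs) = 4/21 / 1/3 = 4/7

P(W=1) = 2/7, P(W=2) = 1/7, P(W=3) = 4/7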